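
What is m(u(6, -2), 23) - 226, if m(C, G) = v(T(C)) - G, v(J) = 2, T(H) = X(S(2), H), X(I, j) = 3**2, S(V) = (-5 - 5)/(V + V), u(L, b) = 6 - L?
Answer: -247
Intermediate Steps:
S(V) = -5/V (S(V) = -10*1/(2*V) = -5/V)
X(I, j) = 9
T(H) = 9
m(C, G) = 2 - G
m(u(6, -2), 23) - 226 = (2 - 1*23) - 226 = (2 - 23) - 226 = -21 - 226 = -247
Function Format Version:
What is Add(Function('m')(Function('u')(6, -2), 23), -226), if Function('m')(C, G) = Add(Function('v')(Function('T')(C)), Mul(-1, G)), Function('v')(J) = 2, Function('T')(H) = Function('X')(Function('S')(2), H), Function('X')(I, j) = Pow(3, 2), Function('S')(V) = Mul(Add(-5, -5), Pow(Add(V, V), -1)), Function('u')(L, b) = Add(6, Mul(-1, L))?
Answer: -247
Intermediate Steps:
Function('S')(V) = Mul(-5, Pow(V, -1)) (Function('S')(V) = Mul(-10, Pow(Mul(2, V), -1)) = Mul(-10, Mul(Rational(1, 2), Pow(V, -1))) = Mul(-5, Pow(V, -1)))
Function('X')(I, j) = 9
Function('T')(H) = 9
Function('m')(C, G) = Add(2, Mul(-1, G))
Add(Function('m')(Function('u')(6, -2), 23), -226) = Add(Add(2, Mul(-1, 23)), -226) = Add(Add(2, -23), -226) = Add(-21, -226) = -247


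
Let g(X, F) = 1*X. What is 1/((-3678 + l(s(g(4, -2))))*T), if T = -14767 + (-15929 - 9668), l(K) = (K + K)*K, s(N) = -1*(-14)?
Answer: 1/132636104 ≈ 7.5394e-9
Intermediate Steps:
g(X, F) = X
s(N) = 14
l(K) = 2*K² (l(K) = (2*K)*K = 2*K²)
T = -40364 (T = -14767 - 25597 = -40364)
1/((-3678 + l(s(g(4, -2))))*T) = 1/(-3678 + 2*14²*(-40364)) = -1/40364/(-3678 + 2*196) = -1/40364/(-3678 + 392) = -1/40364/(-3286) = -1/3286*(-1/40364) = 1/132636104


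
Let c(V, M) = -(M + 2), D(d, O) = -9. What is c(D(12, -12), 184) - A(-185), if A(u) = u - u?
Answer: -186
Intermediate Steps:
A(u) = 0
c(V, M) = -2 - M (c(V, M) = -(2 + M) = -2 - M)
c(D(12, -12), 184) - A(-185) = (-2 - 1*184) - 1*0 = (-2 - 184) + 0 = -186 + 0 = -186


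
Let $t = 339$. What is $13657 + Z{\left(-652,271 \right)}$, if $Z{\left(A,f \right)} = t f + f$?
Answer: $105797$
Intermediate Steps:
$Z{\left(A,f \right)} = 340 f$ ($Z{\left(A,f \right)} = 339 f + f = 340 f$)
$13657 + Z{\left(-652,271 \right)} = 13657 + 340 \cdot 271 = 13657 + 92140 = 105797$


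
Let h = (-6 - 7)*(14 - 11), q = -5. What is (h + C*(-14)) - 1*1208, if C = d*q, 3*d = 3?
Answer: -1177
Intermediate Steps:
d = 1 (d = (⅓)*3 = 1)
h = -39 (h = -13*3 = -39)
C = -5 (C = 1*(-5) = -5)
(h + C*(-14)) - 1*1208 = (-39 - 5*(-14)) - 1*1208 = (-39 + 70) - 1208 = 31 - 1208 = -1177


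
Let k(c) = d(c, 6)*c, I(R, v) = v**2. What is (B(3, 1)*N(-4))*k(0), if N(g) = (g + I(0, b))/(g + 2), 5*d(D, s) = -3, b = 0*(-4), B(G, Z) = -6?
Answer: 0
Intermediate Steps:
b = 0
d(D, s) = -3/5 (d(D, s) = (1/5)*(-3) = -3/5)
k(c) = -3*c/5
N(g) = g/(2 + g) (N(g) = (g + 0**2)/(g + 2) = (g + 0)/(2 + g) = g/(2 + g))
(B(3, 1)*N(-4))*k(0) = (-(-24)/(2 - 4))*(-3/5*0) = -(-24)/(-2)*0 = -(-24)*(-1)/2*0 = -6*2*0 = -12*0 = 0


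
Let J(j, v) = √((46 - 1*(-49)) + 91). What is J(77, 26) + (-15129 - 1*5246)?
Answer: -20375 + √186 ≈ -20361.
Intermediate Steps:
J(j, v) = √186 (J(j, v) = √((46 + 49) + 91) = √(95 + 91) = √186)
J(77, 26) + (-15129 - 1*5246) = √186 + (-15129 - 1*5246) = √186 + (-15129 - 5246) = √186 - 20375 = -20375 + √186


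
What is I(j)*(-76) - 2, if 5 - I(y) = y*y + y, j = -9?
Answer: 5090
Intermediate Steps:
I(y) = 5 - y - y² (I(y) = 5 - (y*y + y) = 5 - (y² + y) = 5 - (y + y²) = 5 + (-y - y²) = 5 - y - y²)
I(j)*(-76) - 2 = (5 - 1*(-9) - 1*(-9)²)*(-76) - 2 = (5 + 9 - 1*81)*(-76) - 2 = (5 + 9 - 81)*(-76) - 2 = -67*(-76) - 2 = 5092 - 2 = 5090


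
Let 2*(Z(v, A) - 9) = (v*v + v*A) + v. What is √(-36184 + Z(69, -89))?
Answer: I*√147322/2 ≈ 191.91*I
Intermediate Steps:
Z(v, A) = 9 + v/2 + v²/2 + A*v/2 (Z(v, A) = 9 + ((v*v + v*A) + v)/2 = 9 + ((v² + A*v) + v)/2 = 9 + (v + v² + A*v)/2 = 9 + (v/2 + v²/2 + A*v/2) = 9 + v/2 + v²/2 + A*v/2)
√(-36184 + Z(69, -89)) = √(-36184 + (9 + (½)*69 + (½)*69² + (½)*(-89)*69)) = √(-36184 + (9 + 69/2 + (½)*4761 - 6141/2)) = √(-36184 + (9 + 69/2 + 4761/2 - 6141/2)) = √(-36184 - 1293/2) = √(-73661/2) = I*√147322/2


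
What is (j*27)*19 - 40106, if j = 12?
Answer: -33950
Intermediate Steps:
(j*27)*19 - 40106 = (12*27)*19 - 40106 = 324*19 - 40106 = 6156 - 40106 = -33950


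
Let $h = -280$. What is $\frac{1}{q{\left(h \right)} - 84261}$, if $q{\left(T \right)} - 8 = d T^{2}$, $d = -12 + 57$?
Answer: $\frac{1}{3443747} \approx 2.9038 \cdot 10^{-7}$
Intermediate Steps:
$d = 45$
$q{\left(T \right)} = 8 + 45 T^{2}$
$\frac{1}{q{\left(h \right)} - 84261} = \frac{1}{\left(8 + 45 \left(-280\right)^{2}\right) - 84261} = \frac{1}{\left(8 + 45 \cdot 78400\right) - 84261} = \frac{1}{\left(8 + 3528000\right) - 84261} = \frac{1}{3528008 - 84261} = \frac{1}{3443747}$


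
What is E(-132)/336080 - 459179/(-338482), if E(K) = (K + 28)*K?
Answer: 9935472451/7109814410 ≈ 1.3974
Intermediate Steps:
E(K) = K*(28 + K) (E(K) = (28 + K)*K = K*(28 + K))
E(-132)/336080 - 459179/(-338482) = -132*(28 - 132)/336080 - 459179/(-338482) = -132*(-104)*(1/336080) - 459179*(-1/338482) = 13728*(1/336080) + 459179/338482 = 858/21005 + 459179/338482 = 9935472451/7109814410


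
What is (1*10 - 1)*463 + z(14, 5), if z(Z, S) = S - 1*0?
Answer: 4172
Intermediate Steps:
z(Z, S) = S (z(Z, S) = S + 0 = S)
(1*10 - 1)*463 + z(14, 5) = (1*10 - 1)*463 + 5 = (10 - 1)*463 + 5 = 9*463 + 5 = 4167 + 5 = 4172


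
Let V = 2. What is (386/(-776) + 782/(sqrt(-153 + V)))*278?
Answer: -26827/194 - 217396*I*sqrt(151)/151 ≈ -138.28 - 17691.0*I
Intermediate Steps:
(386/(-776) + 782/(sqrt(-153 + V)))*278 = (386/(-776) + 782/(sqrt(-153 + 2)))*278 = (386*(-1/776) + 782/(sqrt(-151)))*278 = (-193/388 + 782/((I*sqrt(151))))*278 = (-193/388 + 782*(-I*sqrt(151)/151))*278 = (-193/388 - 782*I*sqrt(151)/151)*278 = -26827/194 - 217396*I*sqrt(151)/151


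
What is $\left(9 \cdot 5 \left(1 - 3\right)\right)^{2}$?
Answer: $8100$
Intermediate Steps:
$\left(9 \cdot 5 \left(1 - 3\right)\right)^{2} = \left(9 \cdot 5 \left(-2\right)\right)^{2} = \left(9 \left(-10\right)\right)^{2} = \left(-90\right)^{2} = 8100$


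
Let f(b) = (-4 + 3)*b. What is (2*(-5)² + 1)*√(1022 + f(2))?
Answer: 102*√255 ≈ 1628.8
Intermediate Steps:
f(b) = -b
(2*(-5)² + 1)*√(1022 + f(2)) = (2*(-5)² + 1)*√(1022 - 1*2) = (2*25 + 1)*√(1022 - 2) = (50 + 1)*√1020 = 51*(2*√255) = 102*√255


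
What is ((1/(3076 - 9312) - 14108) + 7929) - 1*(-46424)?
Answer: 250967819/6236 ≈ 40245.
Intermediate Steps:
((1/(3076 - 9312) - 14108) + 7929) - 1*(-46424) = ((1/(-6236) - 14108) + 7929) + 46424 = ((-1/6236 - 14108) + 7929) + 46424 = (-87977489/6236 + 7929) + 46424 = -38532245/6236 + 46424 = 250967819/6236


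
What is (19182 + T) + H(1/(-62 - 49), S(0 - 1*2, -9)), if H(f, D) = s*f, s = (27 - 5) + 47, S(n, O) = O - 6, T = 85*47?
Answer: 857526/37 ≈ 23176.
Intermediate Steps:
T = 3995
S(n, O) = -6 + O
s = 69 (s = 22 + 47 = 69)
H(f, D) = 69*f
(19182 + T) + H(1/(-62 - 49), S(0 - 1*2, -9)) = (19182 + 3995) + 69/(-62 - 49) = 23177 + 69/(-111) = 23177 + 69*(-1/111) = 23177 - 23/37 = 857526/37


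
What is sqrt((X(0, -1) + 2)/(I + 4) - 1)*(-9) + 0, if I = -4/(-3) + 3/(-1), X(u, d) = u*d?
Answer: -9*I*sqrt(7)/7 ≈ -3.4017*I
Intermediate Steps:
X(u, d) = d*u
I = -5/3 (I = -4*(-1/3) + 3*(-1) = 4/3 - 3 = -5/3 ≈ -1.6667)
sqrt((X(0, -1) + 2)/(I + 4) - 1)*(-9) + 0 = sqrt((-1*0 + 2)/(-5/3 + 4) - 1)*(-9) + 0 = sqrt((0 + 2)/(7/3) - 1)*(-9) + 0 = sqrt(2*(3/7) - 1)*(-9) + 0 = sqrt(6/7 - 1)*(-9) + 0 = sqrt(-1/7)*(-9) + 0 = (I*sqrt(7)/7)*(-9) + 0 = -9*I*sqrt(7)/7 + 0 = -9*I*sqrt(7)/7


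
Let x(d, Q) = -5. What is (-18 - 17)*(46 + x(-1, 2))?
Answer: -1435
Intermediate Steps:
(-18 - 17)*(46 + x(-1, 2)) = (-18 - 17)*(46 - 5) = -35*41 = -1435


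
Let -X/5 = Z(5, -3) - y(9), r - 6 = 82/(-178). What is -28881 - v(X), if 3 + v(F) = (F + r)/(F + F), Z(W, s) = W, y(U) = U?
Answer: -102807953/3560 ≈ -28879.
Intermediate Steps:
r = 493/89 (r = 6 + 82/(-178) = 6 + 82*(-1/178) = 6 - 41/89 = 493/89 ≈ 5.5393)
X = 20 (X = -5*(5 - 1*9) = -5*(5 - 9) = -5*(-4) = 20)
v(F) = -3 + (493/89 + F)/(2*F) (v(F) = -3 + (F + 493/89)/(F + F) = -3 + (493/89 + F)/((2*F)) = -3 + (493/89 + F)*(1/(2*F)) = -3 + (493/89 + F)/(2*F))
-28881 - v(X) = -28881 - (493 - 445*20)/(178*20) = -28881 - (493 - 8900)/(178*20) = -28881 - (-8407)/(178*20) = -28881 - 1*(-8407/3560) = -28881 + 8407/3560 = -102807953/3560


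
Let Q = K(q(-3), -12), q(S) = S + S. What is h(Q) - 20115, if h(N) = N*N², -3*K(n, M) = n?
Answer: -20107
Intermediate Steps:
q(S) = 2*S
K(n, M) = -n/3
Q = 2 (Q = -2*(-3)/3 = -⅓*(-6) = 2)
h(N) = N³
h(Q) - 20115 = 2³ - 20115 = 8 - 20115 = -20107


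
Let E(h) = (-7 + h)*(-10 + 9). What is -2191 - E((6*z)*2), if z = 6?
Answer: -2126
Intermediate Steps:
E(h) = 7 - h (E(h) = (-7 + h)*(-1) = 7 - h)
-2191 - E((6*z)*2) = -2191 - (7 - 6*6*2) = -2191 - (7 - 36*2) = -2191 - (7 - 1*72) = -2191 - (7 - 72) = -2191 - 1*(-65) = -2191 + 65 = -2126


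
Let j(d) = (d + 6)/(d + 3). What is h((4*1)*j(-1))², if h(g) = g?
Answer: 100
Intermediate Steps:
j(d) = (6 + d)/(3 + d)
h((4*1)*j(-1))² = ((4*1)*((6 - 1)/(3 - 1)))² = (4*(5/2))² = 10² = 100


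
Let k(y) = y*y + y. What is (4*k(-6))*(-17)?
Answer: -2040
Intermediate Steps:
k(y) = y + y² (k(y) = y² + y = y + y²)
(4*k(-6))*(-17) = (4*(-6*(1 - 6)))*(-17) = (4*(-6*(-5)))*(-17) = (4*30)*(-17) = 120*(-17) = -2040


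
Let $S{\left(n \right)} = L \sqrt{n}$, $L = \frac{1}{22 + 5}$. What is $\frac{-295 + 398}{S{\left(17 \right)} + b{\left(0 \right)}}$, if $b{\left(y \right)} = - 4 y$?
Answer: $\frac{2781 \sqrt{17}}{17} \approx 674.49$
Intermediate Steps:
$L = \frac{1}{27} \approx 0.037037$
$S{\left(n \right)} = \frac{\sqrt{n}}{27}$
$\frac{-295 + 398}{S{\left(17 \right)} + b{\left(0 \right)}} = \frac{-295 + 398}{\frac{\sqrt{17}}{27} - 0} = \frac{103}{\frac{\sqrt{17}}{27} + 0} = \frac{103}{\frac{1}{27} \sqrt{17}} = 103 \frac{27 \sqrt{17}}{17} = \frac{2781 \sqrt{17}}{17}$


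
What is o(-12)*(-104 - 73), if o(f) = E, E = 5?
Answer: -885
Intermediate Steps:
o(f) = 5
o(-12)*(-104 - 73) = 5*(-104 - 73) = 5*(-177) = -885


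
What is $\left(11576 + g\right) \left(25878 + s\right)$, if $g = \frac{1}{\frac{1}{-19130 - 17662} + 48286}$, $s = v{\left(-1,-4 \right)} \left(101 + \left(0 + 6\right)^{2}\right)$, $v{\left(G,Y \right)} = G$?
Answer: $\frac{529369066494734848}{1776538511} \approx 2.9798 \cdot 10^{8}$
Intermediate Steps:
$s = -137$ ($s = - (101 + \left(0 + 6\right)^{2}) = - (101 + 6^{2}) = - (101 + 36) = \left(-1\right) 137 = -137$)
$g = \frac{36792}{1776538511}$ ($g = \frac{1}{\frac{1}{-36792} + 48286} = \frac{1}{- \frac{1}{36792} + 48286} = \frac{1}{\frac{1776538511}{36792}} = \frac{36792}{1776538511} \approx 2.071 \cdot 10^{-5}$)
$\left(11576 + g\right) \left(25878 + s\right) = \left(11576 + \frac{36792}{1776538511}\right) \left(25878 - 137\right) = \frac{20565209840128}{1776538511} \cdot 25741 = \frac{529369066494734848}{1776538511}$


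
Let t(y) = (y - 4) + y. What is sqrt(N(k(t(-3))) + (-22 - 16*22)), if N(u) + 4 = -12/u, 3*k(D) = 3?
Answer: I*sqrt(390) ≈ 19.748*I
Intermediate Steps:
t(y) = -4 + 2*y (t(y) = (-4 + y) + y = -4 + 2*y)
k(D) = 1 (k(D) = (1/3)*3 = 1)
N(u) = -4 - 12/u
sqrt(N(k(t(-3))) + (-22 - 16*22)) = sqrt((-4 - 12/1) + (-22 - 16*22)) = sqrt((-4 - 12*1) + (-22 - 352)) = sqrt((-4 - 12) - 374) = sqrt(-16 - 374) = sqrt(-390) = I*sqrt(390)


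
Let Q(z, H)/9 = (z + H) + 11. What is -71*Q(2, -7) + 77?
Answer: -3757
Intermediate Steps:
Q(z, H) = 99 + 9*H + 9*z (Q(z, H) = 9*((z + H) + 11) = 9*((H + z) + 11) = 9*(11 + H + z) = 99 + 9*H + 9*z)
-71*Q(2, -7) + 77 = -71*(99 + 9*(-7) + 9*2) + 77 = -71*(99 - 63 + 18) + 77 = -71*54 + 77 = -3834 + 77 = -3757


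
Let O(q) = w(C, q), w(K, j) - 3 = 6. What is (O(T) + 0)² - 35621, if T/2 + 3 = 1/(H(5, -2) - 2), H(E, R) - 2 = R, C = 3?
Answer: -35540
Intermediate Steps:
H(E, R) = 2 + R
w(K, j) = 9 (w(K, j) = 3 + 6 = 9)
T = -7 (T = -6 + 2/((2 - 2) - 2) = -6 + 2/(0 - 2) = -6 + 2/(-2) = -6 + 2*(-½) = -6 - 1 = -7)
O(q) = 9
(O(T) + 0)² - 35621 = (9 + 0)² - 35621 = 9² - 35621 = 81 - 35621 = -35540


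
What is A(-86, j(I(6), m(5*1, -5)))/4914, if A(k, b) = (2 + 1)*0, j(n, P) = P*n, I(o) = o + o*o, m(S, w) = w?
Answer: 0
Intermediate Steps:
I(o) = o + o²
A(k, b) = 0 (A(k, b) = 3*0 = 0)
A(-86, j(I(6), m(5*1, -5)))/4914 = 0/4914 = 0*(1/4914) = 0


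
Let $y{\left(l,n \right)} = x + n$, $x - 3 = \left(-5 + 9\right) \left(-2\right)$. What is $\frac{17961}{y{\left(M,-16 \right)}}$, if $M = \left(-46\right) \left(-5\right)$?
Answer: $- \frac{5987}{7} \approx -855.29$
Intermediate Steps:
$x = -5$ ($x = 3 + \left(-5 + 9\right) \left(-2\right) = 3 + 4 \left(-2\right) = 3 - 8 = -5$)
$M = 230$
$y{\left(l,n \right)} = -5 + n$
$\frac{17961}{y{\left(M,-16 \right)}} = \frac{17961}{-5 - 16} = \frac{17961}{-21} = 17961 \left(- \frac{1}{21}\right) = - \frac{5987}{7}$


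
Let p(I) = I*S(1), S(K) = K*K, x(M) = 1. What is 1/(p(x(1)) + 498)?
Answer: 1/499 ≈ 0.0020040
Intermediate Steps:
S(K) = K²
p(I) = I (p(I) = I*1² = I*1 = I)
1/(p(x(1)) + 498) = 1/(1 + 498) = 1/499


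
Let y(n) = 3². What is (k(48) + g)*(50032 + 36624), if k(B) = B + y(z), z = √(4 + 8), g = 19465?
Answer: 1691698432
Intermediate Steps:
z = 2*√3 (z = √12 = 2*√3 ≈ 3.4641)
y(n) = 9
k(B) = 9 + B (k(B) = B + 9 = 9 + B)
(k(48) + g)*(50032 + 36624) = ((9 + 48) + 19465)*(50032 + 36624) = (57 + 19465)*86656 = 19522*86656 = 1691698432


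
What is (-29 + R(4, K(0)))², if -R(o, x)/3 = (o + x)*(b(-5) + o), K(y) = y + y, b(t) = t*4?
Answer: 26569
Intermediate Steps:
b(t) = 4*t
K(y) = 2*y
R(o, x) = -3*(-20 + o)*(o + x) (R(o, x) = -3*(o + x)*(4*(-5) + o) = -3*(o + x)*(-20 + o) = -3*(-20 + o)*(o + x))
(-29 + R(4, K(0)))² = (-29 + (-3*4² + 60*4 + 60*(2*0) - 3*4*2*0))² = (-29 + (-3*16 + 240 + 60*0 - 3*4*0))² = (-29 + (-48 + 240 + 0 + 0))² = (-29 + 192)² = 163² = 26569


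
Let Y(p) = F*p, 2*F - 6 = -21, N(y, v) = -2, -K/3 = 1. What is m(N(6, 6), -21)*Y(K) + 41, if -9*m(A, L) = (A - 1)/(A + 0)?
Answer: 149/4 ≈ 37.250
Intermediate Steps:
K = -3 (K = -3*1 = -3)
m(A, L) = -(-1 + A)/(9*A) (m(A, L) = -(A - 1)/(9*(A + 0)) = -(-1 + A)/(9*A))
F = -15/2 (F = 3 + (½)*(-21) = 3 - 21/2 = -15/2 ≈ -7.5000)
Y(p) = -15*p/2
m(N(6, 6), -21)*Y(K) + 41 = ((⅑)*(1 - 1*(-2))/(-2))*(-15/2*(-3)) + 41 = ((⅑)*(-½)*(1 + 2))*(45/2) + 41 = ((⅑)*(-½)*3)*(45/2) + 41 = -⅙*45/2 + 41 = -15/4 + 41 = 149/4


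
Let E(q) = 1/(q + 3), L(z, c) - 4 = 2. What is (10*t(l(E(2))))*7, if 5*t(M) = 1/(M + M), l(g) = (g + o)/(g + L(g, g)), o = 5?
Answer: 217/26 ≈ 8.3462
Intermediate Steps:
L(z, c) = 6 (L(z, c) = 4 + 2 = 6)
E(q) = 1/(3 + q)
l(g) = (5 + g)/(6 + g) (l(g) = (g + 5)/(g + 6) = (5 + g)/(6 + g))
t(M) = 1/(10*M) (t(M) = 1/(5*(M + M)) = 1/(5*((2*M))) = (1/(2*M))/5 = 1/(10*M))
(10*t(l(E(2))))*7 = (10*(1/(10*(((5 + 1/(3 + 2))/(6 + 1/(3 + 2)))))))*7 = (10*(1/(10*(((5 + 1/5)/(6 + 1/5))))))*7 = (10*(1/(10*(((26/5)/(31/5))))))*7 = (10*(1/(10*(((5/31)*(26/5))))))*7 = (10*(1/(10*(26/31))))*7 = (10*((1/10)*(31/26)))*7 = (10*(31/260))*7 = (31/26)*7 = 217/26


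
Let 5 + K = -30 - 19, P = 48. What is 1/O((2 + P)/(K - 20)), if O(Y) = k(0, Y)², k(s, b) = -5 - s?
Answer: 1/25 ≈ 0.040000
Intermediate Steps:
K = -54 (K = -5 + (-30 - 19) = -5 - 49 = -54)
O(Y) = 25 (O(Y) = (-5 - 1*0)² = (-5 + 0)² = (-5)² = 25)
1/O((2 + P)/(K - 20)) = 1/25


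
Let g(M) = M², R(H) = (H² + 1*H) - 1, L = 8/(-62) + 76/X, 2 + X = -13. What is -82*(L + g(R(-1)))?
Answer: 159982/465 ≈ 344.05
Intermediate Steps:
X = -15 (X = -2 - 13 = -15)
L = -2416/465 (L = 8/(-62) + 76/(-15) = 8*(-1/62) + 76*(-1/15) = -4/31 - 76/15 = -2416/465 ≈ -5.1957)
R(H) = -1 + H + H² (R(H) = (H² + H) - 1 = (H + H²) - 1 = -1 + H + H²)
-82*(L + g(R(-1))) = -82*(-2416/465 + (-1 - 1 + (-1)²)²) = -82*(-2416/465 + (-1 - 1 + 1)²) = -82*(-2416/465 + (-1)²) = -82*(-2416/465 + 1) = -82*(-1951/465) = 159982/465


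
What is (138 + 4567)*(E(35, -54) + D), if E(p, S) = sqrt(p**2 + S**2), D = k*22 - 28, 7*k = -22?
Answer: -3199400/7 + 4705*sqrt(4141) ≈ -1.5429e+5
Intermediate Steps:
k = -22/7 (k = (1/7)*(-22) = -22/7 ≈ -3.1429)
D = -680/7 (D = -22/7*22 - 28 = -484/7 - 28 = -680/7 ≈ -97.143)
E(p, S) = sqrt(S**2 + p**2)
(138 + 4567)*(E(35, -54) + D) = (138 + 4567)*(sqrt((-54)**2 + 35**2) - 680/7) = 4705*(sqrt(2916 + 1225) - 680/7) = 4705*(sqrt(4141) - 680/7) = 4705*(-680/7 + sqrt(4141)) = -3199400/7 + 4705*sqrt(4141)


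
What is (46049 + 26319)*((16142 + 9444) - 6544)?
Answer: 1378031456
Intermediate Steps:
(46049 + 26319)*((16142 + 9444) - 6544) = 72368*(25586 - 6544) = 72368*19042 = 1378031456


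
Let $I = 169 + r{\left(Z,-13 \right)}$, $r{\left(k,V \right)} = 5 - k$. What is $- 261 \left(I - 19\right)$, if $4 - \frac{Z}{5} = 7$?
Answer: $-44370$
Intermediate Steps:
$Z = -15$ ($Z = 20 - 35 = -15$)
$I = 189$ ($I = 169 + \left(5 - -15\right) = 169 + \left(5 + 15\right) = 169 + 20 = 189$)
$- 261 \left(I - 19\right) = - 261 \left(189 - 19\right) = \left(-261\right) 170 = -44370$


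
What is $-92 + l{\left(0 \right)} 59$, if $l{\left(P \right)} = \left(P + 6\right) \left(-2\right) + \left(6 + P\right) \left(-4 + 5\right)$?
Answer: $-446$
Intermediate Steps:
$l{\left(P \right)} = -6 - P$ ($l{\left(P \right)} = \left(6 + P\right) \left(-2\right) + \left(6 + P\right) 1 = \left(-12 - 2 P\right) + \left(6 + P\right) = -6 - P$)
$-92 + l{\left(0 \right)} 59 = -92 + \left(-6 - 0\right) 59 = -92 + \left(-6 + 0\right) 59 = -92 - 354 = -446$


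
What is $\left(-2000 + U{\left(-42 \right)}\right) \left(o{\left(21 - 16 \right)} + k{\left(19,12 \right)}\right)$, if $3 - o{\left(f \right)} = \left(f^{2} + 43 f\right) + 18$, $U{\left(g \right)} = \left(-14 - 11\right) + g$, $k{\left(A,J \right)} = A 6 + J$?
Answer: $266643$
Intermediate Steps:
$k{\left(A,J \right)} = J + 6 A$ ($k{\left(A,J \right)} = 6 A + J = J + 6 A$)
$U{\left(g \right)} = -25 + g$
$o{\left(f \right)} = -15 - f^{2} - 43 f$ ($o{\left(f \right)} = 3 - \left(\left(f^{2} + 43 f\right) + 18\right) = 3 - \left(18 + f^{2} + 43 f\right) = -15 - f^{2} - 43 f$)
$\left(-2000 + U{\left(-42 \right)}\right) \left(o{\left(21 - 16 \right)} + k{\left(19,12 \right)}\right) = \left(-2000 - 67\right) \left(\left(-15 - \left(21 - 16\right)^{2} - 43 \left(21 - 16\right)\right) + \left(12 + 6 \cdot 19\right)\right) = \left(-2000 - 67\right) \left(\left(-15 - 5^{2} - 215\right) + \left(12 + 114\right)\right) = - 2067 \left(\left(-15 - 25 - 215\right) + 126\right) = - 2067 \left(-255 + 126\right) = \left(-2067\right) \left(-129\right) = 266643$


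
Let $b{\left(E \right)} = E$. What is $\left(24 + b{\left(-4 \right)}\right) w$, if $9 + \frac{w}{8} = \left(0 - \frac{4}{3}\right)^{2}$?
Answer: $- \frac{10400}{9} \approx -1155.6$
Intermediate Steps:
$w = - \frac{520}{9}$ ($w = -72 + 8 \left(0 - \frac{4}{3}\right)^{2} = -72 + 8 \left(- \frac{4}{3}\right)^{2} = -72 + 8 \cdot \frac{16}{9} = -72 + \frac{128}{9} = - \frac{520}{9} \approx -57.778$)
$\left(24 + b{\left(-4 \right)}\right) w = \left(24 - 4\right) \left(- \frac{520}{9}\right) = 20 \left(- \frac{520}{9}\right) = - \frac{10400}{9}$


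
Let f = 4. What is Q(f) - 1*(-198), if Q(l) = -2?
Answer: 196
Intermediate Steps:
Q(f) - 1*(-198) = -2 - 1*(-198) = -2 + 198 = 196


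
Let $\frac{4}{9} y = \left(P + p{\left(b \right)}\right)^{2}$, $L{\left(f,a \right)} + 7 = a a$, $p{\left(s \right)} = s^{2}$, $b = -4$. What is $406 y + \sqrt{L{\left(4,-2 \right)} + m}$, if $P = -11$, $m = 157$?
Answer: $\frac{45675}{2} + \sqrt{154} \approx 22850.0$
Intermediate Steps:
$L{\left(f,a \right)} = -7 + a^{2}$ ($L{\left(f,a \right)} = -7 + a a = -7 + a^{2}$)
$y = \frac{225}{4}$ ($y = \frac{9 \left(-11 + \left(-4\right)^{2}\right)^{2}}{4} = \frac{9 \left(-11 + 16\right)^{2}}{4} = \frac{9 \cdot 5^{2}}{4} = \frac{9}{4} \cdot 25 = \frac{225}{4} \approx 56.25$)
$406 y + \sqrt{L{\left(4,-2 \right)} + m} = 406 \cdot \frac{225}{4} + \sqrt{\left(-7 + \left(-2\right)^{2}\right) + 157} = \frac{45675}{2} + \sqrt{\left(-7 + 4\right) + 157} = \frac{45675}{2} + \sqrt{-3 + 157} = \frac{45675}{2} + \sqrt{154}$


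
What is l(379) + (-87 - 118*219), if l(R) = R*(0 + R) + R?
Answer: 118091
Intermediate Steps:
l(R) = R + R² (l(R) = R*R + R = R² + R = R + R²)
l(379) + (-87 - 118*219) = 379*(1 + 379) + (-87 - 118*219) = 379*380 + (-87 - 25842) = 144020 - 25929 = 118091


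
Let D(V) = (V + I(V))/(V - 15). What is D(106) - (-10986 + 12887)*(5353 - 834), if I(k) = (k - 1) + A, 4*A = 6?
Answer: -1563492233/182 ≈ -8.5906e+6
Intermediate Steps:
A = 3/2 (A = (¼)*6 = 3/2 ≈ 1.5000)
I(k) = ½ + k (I(k) = (k - 1) + 3/2 = (-1 + k) + 3/2 = ½ + k)
D(V) = (½ + 2*V)/(-15 + V) (D(V) = (V + (½ + V))/(V - 15) = (½ + 2*V)/(-15 + V))
D(106) - (-10986 + 12887)*(5353 - 834) = (1 + 4*106)/(2*(-15 + 106)) - (-10986 + 12887)*(5353 - 834) = (½)*(1 + 424)/91 - 1901*4519 = (½)*(1/91)*425 - 1*8590619 = 425/182 - 8590619 = -1563492233/182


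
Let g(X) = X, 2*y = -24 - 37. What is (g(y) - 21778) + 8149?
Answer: -27319/2 ≈ -13660.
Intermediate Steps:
y = -61/2 (y = (-24 - 37)/2 = (½)*(-61) = -61/2 ≈ -30.500)
(g(y) - 21778) + 8149 = (-61/2 - 21778) + 8149 = -43617/2 + 8149 = -27319/2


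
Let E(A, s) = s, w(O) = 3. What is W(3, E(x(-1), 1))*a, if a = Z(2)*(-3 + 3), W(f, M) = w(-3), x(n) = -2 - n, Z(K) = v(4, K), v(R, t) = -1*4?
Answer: 0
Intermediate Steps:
v(R, t) = -4
Z(K) = -4
W(f, M) = 3
a = 0 (a = -4*(-3 + 3) = -4*0 = 0)
W(3, E(x(-1), 1))*a = 3*0 = 0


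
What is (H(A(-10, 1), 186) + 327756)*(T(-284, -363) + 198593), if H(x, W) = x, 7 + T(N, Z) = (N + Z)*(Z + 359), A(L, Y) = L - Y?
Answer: 65933772630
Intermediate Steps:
T(N, Z) = -7 + (359 + Z)*(N + Z) (T(N, Z) = -7 + (N + Z)*(Z + 359) = -7 + (N + Z)*(359 + Z) = -7 + (359 + Z)*(N + Z))
(H(A(-10, 1), 186) + 327756)*(T(-284, -363) + 198593) = ((-10 - 1*1) + 327756)*((-7 + (-363)**2 + 359*(-284) + 359*(-363) - 284*(-363)) + 198593) = ((-10 - 1) + 327756)*((-7 + 131769 - 101956 - 130317 + 103092) + 198593) = (-11 + 327756)*(2581 + 198593) = 327745*201174 = 65933772630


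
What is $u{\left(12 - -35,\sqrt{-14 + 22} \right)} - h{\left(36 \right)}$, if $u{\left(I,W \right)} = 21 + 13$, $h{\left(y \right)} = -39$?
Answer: $73$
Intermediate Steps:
$u{\left(I,W \right)} = 34$
$u{\left(12 - -35,\sqrt{-14 + 22} \right)} - h{\left(36 \right)} = 34 - -39 = 34 + 39 = 73$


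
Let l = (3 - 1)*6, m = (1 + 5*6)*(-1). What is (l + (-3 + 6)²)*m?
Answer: -651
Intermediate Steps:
m = -31 (m = (1 + 30)*(-1) = 31*(-1) = -31)
l = 12 (l = 2*6 = 12)
(l + (-3 + 6)²)*m = (12 + (-3 + 6)²)*(-31) = (12 + 3²)*(-31) = (12 + 9)*(-31) = 21*(-31) = -651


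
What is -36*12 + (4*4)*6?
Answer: -336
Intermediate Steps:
-36*12 + (4*4)*6 = -432 + 16*6 = -432 + 96 = -336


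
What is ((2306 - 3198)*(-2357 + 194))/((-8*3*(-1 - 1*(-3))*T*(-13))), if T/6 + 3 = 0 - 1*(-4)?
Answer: 160783/312 ≈ 515.33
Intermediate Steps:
T = 6 (T = -18 + 6*(0 - 1*(-4)) = -18 + 6*(0 + 4) = -18 + 6*4 = -18 + 24 = 6)
((2306 - 3198)*(-2357 + 194))/((-8*3*(-1 - 1*(-3))*T*(-13))) = ((2306 - 3198)*(-2357 + 194))/((-8*3*(-1 - 1*(-3))*6*(-13))) = (-892*(-2163))/((-8*3*(-1 + 3)*6*(-13))) = 1929396/((-8*3*2*6*(-13))) = 1929396/((-48*6*(-13))) = 1929396/((-8*36*(-13))) = 1929396/((-288*(-13))) = 1929396/3744 = 1929396*(1/3744) = 160783/312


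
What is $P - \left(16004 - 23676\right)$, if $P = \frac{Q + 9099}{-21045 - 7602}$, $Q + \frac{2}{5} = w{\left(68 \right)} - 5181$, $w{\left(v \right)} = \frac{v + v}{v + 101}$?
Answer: $\frac{61903535476}{8068905} \approx 7671.9$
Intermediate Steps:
$w{\left(v \right)} = \frac{2 v}{101 + v}$
$Q = - \frac{4377603}{845}$ ($Q = - \frac{2}{5} - \left(5181 - \frac{136}{101 + 68}\right) = - \frac{2}{5} - \left(5181 - \frac{136}{169}\right) = - \frac{2}{5} + \left(\frac{136}{169} - 5181\right) = - \frac{2}{5} - \frac{875453}{169} = - \frac{4377603}{845} \approx -5180.6$)
$P = - \frac{1103684}{8068905}$ ($P = \frac{- \frac{4377603}{845} + 9099}{-21045 - 7602} = \frac{3311052}{845 \left(-28647\right)} = \frac{3311052}{845} \left(- \frac{1}{28647}\right) = - \frac{1103684}{8068905} \approx -0.13678$)
$P - \left(16004 - 23676\right) = - \frac{1103684}{8068905} - \left(16004 - 23676\right) = - \frac{1103684}{8068905} - -7672 = - \frac{1103684}{8068905} + 7672 = \frac{61903535476}{8068905}$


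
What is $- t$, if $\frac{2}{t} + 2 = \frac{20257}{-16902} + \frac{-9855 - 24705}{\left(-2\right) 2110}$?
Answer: $- \frac{7132644}{17799785} \approx -0.40072$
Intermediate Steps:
$t = \frac{7132644}{17799785}$ ($t = \frac{2}{-2 + \left(\frac{20257}{-16902} + \frac{-9855 - 24705}{\left(-2\right) 2110}\right)} = \frac{2}{-2 - \left(\frac{20257}{16902} + \frac{34560}{-4220}\right)} = \frac{2}{-2 - - \frac{24932429}{3566322}} = \frac{2}{-2 + \left(- \frac{20257}{16902} + \frac{1728}{211}\right)} = \frac{2}{-2 + \frac{24932429}{3566322}} = \frac{2}{\frac{17799785}{3566322}} = 2 \cdot \frac{3566322}{17799785} = \frac{7132644}{17799785} \approx 0.40072$)
$- t = \left(-1\right) \frac{7132644}{17799785} = - \frac{7132644}{17799785}$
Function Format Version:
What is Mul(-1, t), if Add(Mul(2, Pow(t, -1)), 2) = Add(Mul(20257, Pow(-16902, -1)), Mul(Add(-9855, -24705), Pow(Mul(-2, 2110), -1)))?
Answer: Rational(-7132644, 17799785) ≈ -0.40072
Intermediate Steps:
t = Rational(7132644, 17799785) (t = Mul(2, Pow(Add(-2, Add(Mul(20257, Pow(-16902, -1)), Mul(Add(-9855, -24705), Pow(Mul(-2, 2110), -1)))), -1)) = Mul(2, Pow(Add(-2, Add(Mul(20257, Rational(-1, 16902)), Mul(-34560, Pow(-4220, -1)))), -1)) = Mul(2, Pow(Add(-2, Add(Rational(-20257, 16902), Mul(-34560, Rational(-1, 4220)))), -1)) = Mul(2, Pow(Add(-2, Add(Rational(-20257, 16902), Rational(1728, 211))), -1)) = Mul(2, Pow(Add(-2, Rational(24932429, 3566322)), -1)) = Mul(2, Pow(Rational(17799785, 3566322), -1)) = Mul(2, Rational(3566322, 17799785)) = Rational(7132644, 17799785) ≈ 0.40072)
Mul(-1, t) = Mul(-1, Rational(7132644, 17799785)) = Rational(-7132644, 17799785)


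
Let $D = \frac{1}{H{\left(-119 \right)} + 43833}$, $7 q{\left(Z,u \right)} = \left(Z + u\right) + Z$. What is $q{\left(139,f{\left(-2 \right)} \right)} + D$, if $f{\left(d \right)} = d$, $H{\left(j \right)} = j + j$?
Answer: $\frac{12032227}{305165} \approx 39.429$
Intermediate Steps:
$H{\left(j \right)} = 2 j$
$q{\left(Z,u \right)} = \frac{u}{7} + \frac{2 Z}{7}$ ($q{\left(Z,u \right)} = \frac{\left(Z + u\right) + Z}{7} = \frac{u + 2 Z}{7} = \frac{u}{7} + \frac{2 Z}{7}$)
$D = \frac{1}{43595}$ ($D = \frac{1}{2 \left(-119\right) + 43833} = \frac{1}{-238 + 43833} = \frac{1}{43595} \approx 2.2938 \cdot 10^{-5}$)
$q{\left(139,f{\left(-2 \right)} \right)} + D = \left(\frac{1}{7} \left(-2\right) + \frac{2}{7} \cdot 139\right) + \frac{1}{43595} = \left(- \frac{2}{7} + \frac{278}{7}\right) + \frac{1}{43595} = \frac{276}{7} + \frac{1}{43595} = \frac{12032227}{305165}$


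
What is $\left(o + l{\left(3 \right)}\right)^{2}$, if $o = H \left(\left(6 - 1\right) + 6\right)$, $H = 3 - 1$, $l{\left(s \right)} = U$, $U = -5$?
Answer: $289$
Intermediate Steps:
$l{\left(s \right)} = -5$
$H = 2$
$o = 22$ ($o = 2 \left(\left(6 - 1\right) + 6\right) = 2 \left(5 + 6\right) = 2 \cdot 11 = 22$)
$\left(o + l{\left(3 \right)}\right)^{2} = \left(22 - 5\right)^{2} = 17^{2} = 289$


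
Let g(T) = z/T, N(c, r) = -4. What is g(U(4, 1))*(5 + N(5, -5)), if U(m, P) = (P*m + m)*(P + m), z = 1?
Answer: 1/40 ≈ 0.025000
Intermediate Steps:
U(m, P) = (P + m)*(m + P*m) (U(m, P) = (m + P*m)*(P + m) = (P + m)*(m + P*m))
g(T) = 1/T
g(U(4, 1))*(5 + N(5, -5)) = (5 - 4)/((4*(1 + 4 + 1² + 1*4))) = 1/(4*(1 + 4 + 1 + 4)) = 1/(4*10) = 1/40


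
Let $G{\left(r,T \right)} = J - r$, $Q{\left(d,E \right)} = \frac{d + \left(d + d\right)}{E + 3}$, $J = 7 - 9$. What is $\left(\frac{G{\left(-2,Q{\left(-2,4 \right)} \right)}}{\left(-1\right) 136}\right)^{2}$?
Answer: $0$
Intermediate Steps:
$J = -2$ ($J = 7 - 9 = -2$)
$Q{\left(d,E \right)} = \frac{3 d}{3 + E}$ ($Q{\left(d,E \right)} = \frac{d + 2 d}{3 + E} = \frac{3 d}{3 + E}$)
$G{\left(r,T \right)} = -2 - r$
$\left(\frac{G{\left(-2,Q{\left(-2,4 \right)} \right)}}{\left(-1\right) 136}\right)^{2} = \left(\frac{-2 - -2}{\left(-1\right) 136}\right)^{2} = \left(\frac{-2 + 2}{-136}\right)^{2} = \left(0 \left(- \frac{1}{136}\right)\right)^{2} = 0^{2} = 0$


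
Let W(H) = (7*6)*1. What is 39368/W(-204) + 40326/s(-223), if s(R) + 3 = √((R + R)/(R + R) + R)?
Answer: 2*(-56271*I + 1406*√222)/(3*(√222 + 3*I)) ≈ 413.62 - 2601.1*I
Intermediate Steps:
s(R) = -3 + √(1 + R) (s(R) = -3 + √((R + R)/(R + R) + R) = -3 + √((2*R)/((2*R)) + R) = -3 + √((2*R)*(1/(2*R)) + R) = -3 + √(1 + R))
W(H) = 42 (W(H) = 42*1 = 42)
39368/W(-204) + 40326/s(-223) = 39368/42 + 40326/(-3 + √(1 - 223)) = 39368*(1/42) + 40326/(-3 + √(-222)) = 2812/3 + 40326/(-3 + I*√222)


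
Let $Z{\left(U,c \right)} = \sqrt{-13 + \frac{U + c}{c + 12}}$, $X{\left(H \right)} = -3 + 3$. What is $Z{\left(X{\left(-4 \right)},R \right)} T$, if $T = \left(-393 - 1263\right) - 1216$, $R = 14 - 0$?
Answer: $- \frac{25848 i \sqrt{26}}{13} \approx - 10138.0 i$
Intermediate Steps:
$X{\left(H \right)} = 0$
$R = 14$ ($R = 14 + 0 = 14$)
$Z{\left(U,c \right)} = \sqrt{-13 + \frac{U + c}{12 + c}}$
$T = -2872$ ($T = -1656 - 1216 = -2872$)
$Z{\left(X{\left(-4 \right)},R \right)} T = \sqrt{\frac{-156 + 0 - 168}{12 + 14}} \left(-2872\right) = \sqrt{\frac{-156 + 0 - 168}{26}} \left(-2872\right) = \sqrt{\frac{1}{26} \left(-324\right)} \left(-2872\right) = \sqrt{- \frac{162}{13}} \left(-2872\right) = \frac{9 i \sqrt{26}}{13} \left(-2872\right) = - \frac{25848 i \sqrt{26}}{13}$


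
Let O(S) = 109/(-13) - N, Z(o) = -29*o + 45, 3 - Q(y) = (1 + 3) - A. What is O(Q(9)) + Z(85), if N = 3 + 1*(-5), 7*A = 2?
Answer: -31543/13 ≈ -2426.4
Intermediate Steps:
A = 2/7 (A = (1/7)*2 = 2/7 ≈ 0.28571)
Q(y) = -5/7 (Q(y) = 3 - ((1 + 3) - 1*2/7) = 3 - (4 - 2/7) = 3 - 1*26/7 = 3 - 26/7 = -5/7)
Z(o) = 45 - 29*o
N = -2 (N = 3 - 5 = -2)
O(S) = -83/13 (O(S) = 109/(-13) - 1*(-2) = 109*(-1/13) + 2 = -109/13 + 2 = -83/13)
O(Q(9)) + Z(85) = -83/13 + (45 - 29*85) = -83/13 + (45 - 2465) = -83/13 - 2420 = -31543/13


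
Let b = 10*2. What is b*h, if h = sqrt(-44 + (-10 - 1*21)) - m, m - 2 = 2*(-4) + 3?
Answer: 60 + 100*I*sqrt(3) ≈ 60.0 + 173.21*I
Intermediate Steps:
m = -3 (m = 2 + (2*(-4) + 3) = 2 + (-8 + 3) = 2 - 5 = -3)
b = 20
h = 3 + 5*I*sqrt(3) (h = sqrt(-44 + (-10 - 1*21)) - 1*(-3) = sqrt(-44 + (-10 - 21)) + 3 = sqrt(-44 - 31) + 3 = sqrt(-75) + 3 = 5*I*sqrt(3) + 3 = 3 + 5*I*sqrt(3) ≈ 3.0 + 8.6602*I)
b*h = 20*(3 + 5*I*sqrt(3)) = 60 + 100*I*sqrt(3)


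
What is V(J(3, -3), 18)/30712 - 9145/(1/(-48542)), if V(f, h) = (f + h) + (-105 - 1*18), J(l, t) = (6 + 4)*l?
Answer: 13633566312005/30712 ≈ 4.4392e+8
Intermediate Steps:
J(l, t) = 10*l
V(f, h) = -123 + f + h (V(f, h) = (f + h) + (-105 - 18) = (f + h) - 123 = -123 + f + h)
V(J(3, -3), 18)/30712 - 9145/(1/(-48542)) = (-123 + 10*3 + 18)/30712 - 9145/(1/(-48542)) = (-123 + 30 + 18)*(1/30712) - 9145/(-1/48542) = -75*1/30712 - 9145*(-48542) = -75/30712 + 443916590 = 13633566312005/30712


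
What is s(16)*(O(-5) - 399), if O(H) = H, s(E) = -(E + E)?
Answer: 12928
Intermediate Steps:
s(E) = -2*E
s(16)*(O(-5) - 399) = (-2*16)*(-5 - 399) = -32*(-404) = 12928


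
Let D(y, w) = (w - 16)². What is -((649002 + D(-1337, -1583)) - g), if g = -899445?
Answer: -4105248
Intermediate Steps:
D(y, w) = (-16 + w)²
-((649002 + D(-1337, -1583)) - g) = -((649002 + (-16 - 1583)²) - 1*(-899445)) = -((649002 + (-1599)²) + 899445) = -((649002 + 2556801) + 899445) = -(3205803 + 899445) = -1*4105248 = -4105248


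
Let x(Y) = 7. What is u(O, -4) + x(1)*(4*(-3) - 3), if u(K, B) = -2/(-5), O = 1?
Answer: -523/5 ≈ -104.60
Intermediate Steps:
u(K, B) = ⅖ (u(K, B) = -2*(-⅕) = ⅖)
u(O, -4) + x(1)*(4*(-3) - 3) = ⅖ + 7*(4*(-3) - 3) = ⅖ + 7*(-12 - 3) = ⅖ + 7*(-15) = ⅖ - 105 = -523/5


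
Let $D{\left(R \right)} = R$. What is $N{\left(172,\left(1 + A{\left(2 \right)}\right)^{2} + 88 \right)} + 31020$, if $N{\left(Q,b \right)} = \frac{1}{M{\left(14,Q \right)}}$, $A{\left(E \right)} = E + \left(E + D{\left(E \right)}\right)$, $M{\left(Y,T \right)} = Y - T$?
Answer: $\frac{4901159}{158} \approx 31020.0$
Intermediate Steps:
$A{\left(E \right)} = 3 E$ ($A{\left(E \right)} = E + \left(E + E\right) = E + 2 E = 3 E$)
$N{\left(Q,b \right)} = \frac{1}{14 - Q}$
$N{\left(172,\left(1 + A{\left(2 \right)}\right)^{2} + 88 \right)} + 31020 = - \frac{1}{-14 + 172} + 31020 = - \frac{1}{158} + 31020 = \frac{4901159}{158}$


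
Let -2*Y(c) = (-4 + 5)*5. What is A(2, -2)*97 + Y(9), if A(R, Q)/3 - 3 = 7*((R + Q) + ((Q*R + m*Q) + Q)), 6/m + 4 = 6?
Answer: -47147/2 ≈ -23574.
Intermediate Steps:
m = 3 (m = 6/(-4 + 6) = 6/2 = 6*(½) = 3)
Y(c) = -5/2 (Y(c) = -(-4 + 5)*5/2 = -5/2)
A(R, Q) = 9 + 21*R + 105*Q + 21*Q*R (A(R, Q) = 9 + 3*(7*((R + Q) + ((Q*R + 3*Q) + Q))) = 9 + 3*(7*((Q + R) + ((3*Q + Q*R) + Q))) = 9 + 3*(7*((Q + R) + (4*Q + Q*R))) = 9 + 3*(7*(R + 5*Q + Q*R)) = 9 + 3*(7*R + 35*Q + 7*Q*R) = 9 + (21*R + 105*Q + 21*Q*R) = 9 + 21*R + 105*Q + 21*Q*R)
A(2, -2)*97 + Y(9) = (9 + 21*2 + 105*(-2) + 21*(-2)*2)*97 - 5/2 = (9 + 42 - 210 - 84)*97 - 5/2 = -243*97 - 5/2 = -23571 - 5/2 = -47147/2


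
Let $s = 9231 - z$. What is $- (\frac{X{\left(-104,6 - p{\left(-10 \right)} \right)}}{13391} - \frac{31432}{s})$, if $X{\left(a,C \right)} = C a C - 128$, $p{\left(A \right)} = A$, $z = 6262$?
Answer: $\frac{500332600}{39757879} \approx 12.584$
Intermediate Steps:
$s = 2969$ ($s = 9231 - 6262 = 2969$)
$X{\left(a,C \right)} = -128 + a C^{2}$ ($X{\left(a,C \right)} = a C^{2} - 128 = -128 + a C^{2}$)
$- (\frac{X{\left(-104,6 - p{\left(-10 \right)} \right)}}{13391} - \frac{31432}{s}) = - (\frac{-128 - 104 \left(6 - -10\right)^{2}}{13391} - \frac{31432}{2969}) = - (\left(-128 - 104 \left(6 + 10\right)^{2}\right) \frac{1}{13391} - \frac{31432}{2969}) = - (\left(-128 - 104 \cdot 16^{2}\right) \frac{1}{13391} - \frac{31432}{2969}) = - (\left(-128 - 26624\right) \frac{1}{13391} - \frac{31432}{2969}) = - (\left(-26752\right) \frac{1}{13391} - \frac{31432}{2969}) = - (- \frac{26752}{13391} - \frac{31432}{2969}) = \left(-1\right) \left(- \frac{500332600}{39757879}\right) = \frac{500332600}{39757879}$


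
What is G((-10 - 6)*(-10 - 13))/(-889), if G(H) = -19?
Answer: 19/889 ≈ 0.021372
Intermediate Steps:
G((-10 - 6)*(-10 - 13))/(-889) = -19/(-889) = -19*(-1/889) = 19/889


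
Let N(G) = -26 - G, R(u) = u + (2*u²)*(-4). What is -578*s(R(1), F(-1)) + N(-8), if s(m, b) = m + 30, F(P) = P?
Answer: -13312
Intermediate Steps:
R(u) = u - 8*u²
s(m, b) = 30 + m
-578*s(R(1), F(-1)) + N(-8) = -578*(30 + 1*(1 - 8*1)) + (-26 - 1*(-8)) = -578*(30 + 1*(1 - 8)) + (-26 + 8) = -578*(30 + 1*(-7)) - 18 = -578*(30 - 7) - 18 = -578*23 - 18 = -13294 - 18 = -13312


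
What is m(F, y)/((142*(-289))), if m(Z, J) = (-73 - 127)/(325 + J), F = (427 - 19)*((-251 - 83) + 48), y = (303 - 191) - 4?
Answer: 100/8884727 ≈ 1.1255e-5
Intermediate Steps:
y = 108 (y = 112 - 4 = 108)
F = -116688 (F = 408*(-334 + 48) = 408*(-286) = -116688)
m(Z, J) = -200/(325 + J)
m(F, y)/((142*(-289))) = (-200/(325 + 108))/((142*(-289))) = -200/433/(-41038) = -200*1/433*(-1/41038) = -200/433*(-1/41038) = 100/8884727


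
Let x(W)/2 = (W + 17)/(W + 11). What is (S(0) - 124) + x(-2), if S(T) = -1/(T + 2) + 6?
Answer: -691/6 ≈ -115.17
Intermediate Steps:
S(T) = 6 - 1/(2 + T) (S(T) = -1/(2 + T) + 6 = 6 - 1/(2 + T))
x(W) = 2*(17 + W)/(11 + W) (x(W) = 2*((W + 17)/(W + 11)) = 2*((17 + W)/(11 + W)) = 2*(17 + W)/(11 + W))
(S(0) - 124) + x(-2) = ((11 + 6*0)/(2 + 0) - 124) + 2*(17 - 2)/(11 - 2) = ((11 + 0)/2 - 124) + 2*15/9 = ((½)*11 - 124) + 2*(⅑)*15 = (11/2 - 124) + 10/3 = -237/2 + 10/3 = -691/6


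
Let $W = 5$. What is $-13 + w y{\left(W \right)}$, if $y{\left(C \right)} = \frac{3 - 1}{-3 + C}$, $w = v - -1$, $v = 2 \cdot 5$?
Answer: $-2$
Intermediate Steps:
$v = 10$
$w = 11$ ($w = 10 - -1 = 10 + 1 = 11$)
$y{\left(C \right)} = \frac{2}{-3 + C}$
$-13 + w y{\left(W \right)} = -13 + 11 \frac{2}{-3 + 5} = -13 + 11 \cdot \frac{2}{2} = -13 + 11 \cdot 2 \cdot \frac{1}{2} = -13 + 11 \cdot 1 = -13 + 11 = -2$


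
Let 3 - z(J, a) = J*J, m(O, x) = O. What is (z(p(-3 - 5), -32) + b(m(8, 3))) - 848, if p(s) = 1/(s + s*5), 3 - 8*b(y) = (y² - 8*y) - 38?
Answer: -1935073/2304 ≈ -839.88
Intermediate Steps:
b(y) = 41/8 + y - y²/8 (b(y) = 3/8 - ((y² - 8*y) - 38)/8 = 3/8 - (-38 + y² - 8*y)/8 = 3/8 + (19/4 + y - y²/8) = 41/8 + y - y²/8)
p(s) = 1/(6*s) (p(s) = 1/(s + 5*s) = 1/(6*s))
z(J, a) = 3 - J² (z(J, a) = 3 - J*J = 3 - J²)
(z(p(-3 - 5), -32) + b(m(8, 3))) - 848 = ((3 - (1/(6*(-3 - 5)))²) + (41/8 + 8 - ⅛*8²)) - 848 = ((3 - ((⅙)/(-8))²) + (41/8 + 8 - ⅛*64)) - 848 = ((3 - ((⅙)*(-⅛))²) + (41/8 + 8 - 8)) - 848 = ((3 - (-1/48)²) + 41/8) - 848 = ((3 - 1*1/2304) + 41/8) - 848 = ((3 - 1/2304) + 41/8) - 848 = (6911/2304 + 41/8) - 848 = 18719/2304 - 848 = -1935073/2304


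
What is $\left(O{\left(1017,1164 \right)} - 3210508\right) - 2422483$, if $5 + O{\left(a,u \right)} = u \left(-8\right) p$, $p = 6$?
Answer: $-5688868$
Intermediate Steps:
$O{\left(a,u \right)} = -5 - 48 u$ ($O{\left(a,u \right)} = -5 + u \left(-8\right) 6 = -5 + - 8 u 6 = -5 - 48 u$)
$\left(O{\left(1017,1164 \right)} - 3210508\right) - 2422483 = \left(\left(-5 - 55872\right) - 3210508\right) - 2422483 = \left(-55877 - 3210508\right) - 2422483 = -3266385 - 2422483 = -5688868$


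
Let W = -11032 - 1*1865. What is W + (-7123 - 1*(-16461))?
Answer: -3559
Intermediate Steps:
W = -12897 (W = -11032 - 1865 = -12897)
W + (-7123 - 1*(-16461)) = -12897 + (-7123 - 1*(-16461)) = -12897 + (-7123 + 16461) = -12897 + 9338 = -3559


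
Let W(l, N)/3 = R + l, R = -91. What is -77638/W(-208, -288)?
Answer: 77638/897 ≈ 86.553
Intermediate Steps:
W(l, N) = -273 + 3*l (W(l, N) = 3*(-91 + l) = -273 + 3*l)
-77638/W(-208, -288) = -77638/(-273 + 3*(-208)) = -77638/(-273 - 624) = -77638/(-897) = -77638*(-1/897) = 77638/897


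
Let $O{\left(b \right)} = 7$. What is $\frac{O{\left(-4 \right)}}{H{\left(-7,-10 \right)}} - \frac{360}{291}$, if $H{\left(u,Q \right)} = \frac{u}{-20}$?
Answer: $\frac{1820}{97} \approx 18.763$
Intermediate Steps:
$H{\left(u,Q \right)} = - \frac{u}{20}$ ($H{\left(u,Q \right)} = u \left(- \frac{1}{20}\right) = - \frac{u}{20}$)
$\frac{O{\left(-4 \right)}}{H{\left(-7,-10 \right)}} - \frac{360}{291} = \frac{7}{\left(- \frac{1}{20}\right) \left(-7\right)} - \frac{360}{291} = \frac{7}{\frac{7}{20}} - \frac{120}{97} = 7 \cdot \frac{20}{7} - \frac{120}{97} = 20 - \frac{120}{97} = \frac{1820}{97}$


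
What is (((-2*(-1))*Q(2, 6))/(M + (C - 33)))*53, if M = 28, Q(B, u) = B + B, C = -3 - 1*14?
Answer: -212/11 ≈ -19.273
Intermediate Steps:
C = -17 (C = -3 - 14 = -17)
Q(B, u) = 2*B
(((-2*(-1))*Q(2, 6))/(M + (C - 33)))*53 = (((-2*(-1))*(2*2))/(28 + (-17 - 33)))*53 = ((2*4)/(28 - 50))*53 = (8/(-22))*53 = -1/22*8*53 = -4/11*53 = -212/11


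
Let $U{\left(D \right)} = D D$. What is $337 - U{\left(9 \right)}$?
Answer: $256$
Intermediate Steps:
$U{\left(D \right)} = D^{2}$
$337 - U{\left(9 \right)} = 337 - 9^{2} = 337 - 81 = 256$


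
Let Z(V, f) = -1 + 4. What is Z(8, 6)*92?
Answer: 276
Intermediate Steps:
Z(V, f) = 3
Z(8, 6)*92 = 3*92 = 276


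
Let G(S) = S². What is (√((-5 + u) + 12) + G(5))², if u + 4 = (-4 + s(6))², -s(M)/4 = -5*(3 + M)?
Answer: (25 + √30979)² ≈ 40404.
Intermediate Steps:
s(M) = 60 + 20*M (s(M) = -(-20)*(3 + M) = -4*(-15 - 5*M) = 60 + 20*M)
u = 30972 (u = -4 + (-4 + (60 + 20*6))² = -4 + (-4 + (60 + 120))² = -4 + (-4 + 180)² = -4 + 176² = -4 + 30976 = 30972)
(√((-5 + u) + 12) + G(5))² = (√((-5 + 30972) + 12) + 5²)² = (√(30967 + 12) + 25)² = (√30979 + 25)² = (25 + √30979)²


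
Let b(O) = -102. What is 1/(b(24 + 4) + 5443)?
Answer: 1/5341 ≈ 0.00018723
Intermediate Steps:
1/(b(24 + 4) + 5443) = 1/(-102 + 5443) = 1/5341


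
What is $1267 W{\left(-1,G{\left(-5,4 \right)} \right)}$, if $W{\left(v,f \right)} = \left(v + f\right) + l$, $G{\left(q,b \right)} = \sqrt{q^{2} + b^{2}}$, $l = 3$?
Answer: $2534 + 1267 \sqrt{41} \approx 10647.0$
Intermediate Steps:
$G{\left(q,b \right)} = \sqrt{b^{2} + q^{2}}$
$W{\left(v,f \right)} = 3 + f + v$ ($W{\left(v,f \right)} = \left(v + f\right) + 3 = \left(f + v\right) + 3 = 3 + f + v$)
$1267 W{\left(-1,G{\left(-5,4 \right)} \right)} = 1267 \left(3 + \sqrt{4^{2} + \left(-5\right)^{2}} - 1\right) = 1267 \left(3 + \sqrt{16 + 25} - 1\right) = 1267 \left(3 + \sqrt{41} - 1\right) = 1267 \left(2 + \sqrt{41}\right) = 2534 + 1267 \sqrt{41}$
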